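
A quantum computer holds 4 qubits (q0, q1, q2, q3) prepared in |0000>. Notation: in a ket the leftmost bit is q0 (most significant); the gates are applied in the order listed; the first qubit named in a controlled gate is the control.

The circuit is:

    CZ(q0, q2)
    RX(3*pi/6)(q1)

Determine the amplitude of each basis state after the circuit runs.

The resulting statevector has amplitude sqrt(2)/2 on |0000>, -sqrt(2)*I/2 on |0100>, and 0 on every other basis state.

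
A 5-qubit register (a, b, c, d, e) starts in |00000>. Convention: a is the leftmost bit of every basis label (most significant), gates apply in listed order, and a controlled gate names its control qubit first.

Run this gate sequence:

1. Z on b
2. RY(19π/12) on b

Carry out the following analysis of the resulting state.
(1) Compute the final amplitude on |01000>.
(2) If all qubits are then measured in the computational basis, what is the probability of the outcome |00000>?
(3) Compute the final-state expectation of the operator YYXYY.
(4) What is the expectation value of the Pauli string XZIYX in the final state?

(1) The final state's coefficient on |01000> equals -sqrt(2 - sqrt(2))/4 + sqrt(3*sqrt(2) + 6)/4.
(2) Outcome |00000> occurs with probability -sqrt(2)/8 + sqrt(6)/8 + 1/2.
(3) The observable YYXYY averages to 0.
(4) In the final state, XZIYX has expectation 0.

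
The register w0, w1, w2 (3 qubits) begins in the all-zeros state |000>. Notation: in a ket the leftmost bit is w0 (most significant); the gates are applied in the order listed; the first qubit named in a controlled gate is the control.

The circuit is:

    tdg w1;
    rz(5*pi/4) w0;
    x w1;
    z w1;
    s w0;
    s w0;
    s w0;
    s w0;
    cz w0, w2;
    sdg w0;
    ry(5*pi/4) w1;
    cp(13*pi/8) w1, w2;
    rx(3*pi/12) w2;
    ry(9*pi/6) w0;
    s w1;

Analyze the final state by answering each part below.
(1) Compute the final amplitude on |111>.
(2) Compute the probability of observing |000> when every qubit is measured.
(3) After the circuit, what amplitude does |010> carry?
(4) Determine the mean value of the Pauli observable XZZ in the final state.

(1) |111> carries amplitude (1 - sqrt(2))*exp(3*I*pi/8)/4 in the final state. Key observation: steps 5-8 multiply out to the identity, so the circuit reduces to the remaining gates.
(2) A full measurement returns |000> with probability sqrt(2)/8 + 3/16.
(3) The final state's coefficient on |010> equals exp(7*I*pi/8)/4.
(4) The expectation value of XZZ is -1/2.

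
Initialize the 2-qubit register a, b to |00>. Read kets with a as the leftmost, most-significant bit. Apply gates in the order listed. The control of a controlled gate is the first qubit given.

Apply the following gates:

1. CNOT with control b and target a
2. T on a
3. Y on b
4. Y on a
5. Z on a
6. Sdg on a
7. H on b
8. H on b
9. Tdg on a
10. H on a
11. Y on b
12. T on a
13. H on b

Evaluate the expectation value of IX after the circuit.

The observable IX averages to 1. Key observation: gates 7-8 undo each other exactly, leaving only the rest of the circuit to track.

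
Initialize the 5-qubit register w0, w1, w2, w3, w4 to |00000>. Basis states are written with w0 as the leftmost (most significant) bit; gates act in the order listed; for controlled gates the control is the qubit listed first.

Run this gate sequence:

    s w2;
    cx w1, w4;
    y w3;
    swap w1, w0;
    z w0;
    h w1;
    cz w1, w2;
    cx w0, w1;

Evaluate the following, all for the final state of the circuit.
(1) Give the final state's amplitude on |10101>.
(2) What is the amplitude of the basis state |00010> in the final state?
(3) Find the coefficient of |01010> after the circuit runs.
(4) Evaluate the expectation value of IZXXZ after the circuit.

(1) |10101> carries amplitude 0 in the final state.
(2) The amplitude on |00010> is sqrt(2)*I/2.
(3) The final state's coefficient on |01010> equals sqrt(2)*I/2.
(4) The observable IZXXZ averages to 0.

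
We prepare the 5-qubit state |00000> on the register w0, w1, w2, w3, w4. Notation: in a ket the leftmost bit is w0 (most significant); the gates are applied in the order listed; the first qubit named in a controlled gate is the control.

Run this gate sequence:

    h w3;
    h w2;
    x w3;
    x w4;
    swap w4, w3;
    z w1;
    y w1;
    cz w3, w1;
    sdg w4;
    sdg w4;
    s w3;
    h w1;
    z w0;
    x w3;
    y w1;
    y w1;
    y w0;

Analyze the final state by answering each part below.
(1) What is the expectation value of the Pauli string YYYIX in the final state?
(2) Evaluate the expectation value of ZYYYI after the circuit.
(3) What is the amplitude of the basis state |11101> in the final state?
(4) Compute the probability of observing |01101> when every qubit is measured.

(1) The expectation value of YYYIX is 0.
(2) The expectation value of ZYYYI is 0.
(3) The final state's coefficient on |11101> equals sqrt(2)*I/4.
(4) The probability of measuring |01101> is 0.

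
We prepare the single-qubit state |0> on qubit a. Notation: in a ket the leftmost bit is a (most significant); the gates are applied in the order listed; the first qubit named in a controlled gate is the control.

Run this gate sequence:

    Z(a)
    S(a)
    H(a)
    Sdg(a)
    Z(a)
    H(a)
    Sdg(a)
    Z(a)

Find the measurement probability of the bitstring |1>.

A full measurement returns |1> with probability 1/2.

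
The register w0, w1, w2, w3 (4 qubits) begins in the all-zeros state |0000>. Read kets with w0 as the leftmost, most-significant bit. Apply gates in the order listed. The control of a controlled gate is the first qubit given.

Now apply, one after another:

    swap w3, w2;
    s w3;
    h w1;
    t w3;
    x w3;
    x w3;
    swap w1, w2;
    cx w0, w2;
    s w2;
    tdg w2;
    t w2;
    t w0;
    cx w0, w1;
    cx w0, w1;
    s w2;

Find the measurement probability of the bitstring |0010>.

Outcome |0010> occurs with probability 1/2. Key observation: the block from step 13 through step 14 cancels to the identity and can be dropped.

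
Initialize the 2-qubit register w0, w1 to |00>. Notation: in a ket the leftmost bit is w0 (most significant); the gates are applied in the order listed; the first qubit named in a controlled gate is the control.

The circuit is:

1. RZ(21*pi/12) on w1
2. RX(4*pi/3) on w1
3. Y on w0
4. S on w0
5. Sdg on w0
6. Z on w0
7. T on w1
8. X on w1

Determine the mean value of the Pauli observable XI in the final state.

The observable XI averages to 0. Key observation: the block from step 4 through step 5 cancels to the identity and can be dropped.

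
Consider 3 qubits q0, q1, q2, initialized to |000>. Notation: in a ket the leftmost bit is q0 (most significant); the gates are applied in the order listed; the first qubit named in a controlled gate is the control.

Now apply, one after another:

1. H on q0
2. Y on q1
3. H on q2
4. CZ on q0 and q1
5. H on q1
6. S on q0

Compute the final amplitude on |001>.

The amplitude on |001> is sqrt(2)*I/4.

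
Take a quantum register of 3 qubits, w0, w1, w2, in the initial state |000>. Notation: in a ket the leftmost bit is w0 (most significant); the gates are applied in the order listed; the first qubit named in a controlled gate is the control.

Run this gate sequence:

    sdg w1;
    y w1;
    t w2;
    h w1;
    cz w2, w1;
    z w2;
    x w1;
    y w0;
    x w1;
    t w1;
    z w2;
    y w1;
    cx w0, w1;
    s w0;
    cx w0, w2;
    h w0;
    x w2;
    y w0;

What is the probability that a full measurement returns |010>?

Outcome |010> occurs with probability 1/4.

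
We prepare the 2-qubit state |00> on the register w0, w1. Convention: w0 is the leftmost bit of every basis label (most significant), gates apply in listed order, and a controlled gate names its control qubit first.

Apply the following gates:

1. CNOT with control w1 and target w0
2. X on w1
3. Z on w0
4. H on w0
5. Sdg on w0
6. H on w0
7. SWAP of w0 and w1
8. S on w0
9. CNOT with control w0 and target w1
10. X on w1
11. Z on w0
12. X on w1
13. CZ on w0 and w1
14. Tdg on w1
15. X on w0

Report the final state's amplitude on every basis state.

After the circuit, the state carries amplitude 1/2 - I/2 on |00>, sqrt(2)/2 on |01>, 0 on |10>, 0 on |11>.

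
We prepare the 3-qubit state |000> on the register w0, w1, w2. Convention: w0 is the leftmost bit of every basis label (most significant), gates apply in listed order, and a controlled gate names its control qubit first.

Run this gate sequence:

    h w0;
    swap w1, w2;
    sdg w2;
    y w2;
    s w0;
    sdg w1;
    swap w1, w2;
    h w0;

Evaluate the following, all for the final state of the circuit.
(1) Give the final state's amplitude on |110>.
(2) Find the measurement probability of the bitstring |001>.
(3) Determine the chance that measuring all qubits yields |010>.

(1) |110> carries amplitude 1/2 + I/2 in the final state.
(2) Outcome |001> occurs with probability 0.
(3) Outcome |010> occurs with probability 1/2.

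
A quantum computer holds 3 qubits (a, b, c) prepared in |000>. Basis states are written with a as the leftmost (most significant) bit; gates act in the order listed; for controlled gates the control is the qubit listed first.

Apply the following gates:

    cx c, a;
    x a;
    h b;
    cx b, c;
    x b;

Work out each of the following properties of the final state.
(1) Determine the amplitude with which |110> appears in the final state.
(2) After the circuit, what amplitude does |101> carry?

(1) |110> carries amplitude sqrt(2)/2 in the final state.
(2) The amplitude on |101> is sqrt(2)/2.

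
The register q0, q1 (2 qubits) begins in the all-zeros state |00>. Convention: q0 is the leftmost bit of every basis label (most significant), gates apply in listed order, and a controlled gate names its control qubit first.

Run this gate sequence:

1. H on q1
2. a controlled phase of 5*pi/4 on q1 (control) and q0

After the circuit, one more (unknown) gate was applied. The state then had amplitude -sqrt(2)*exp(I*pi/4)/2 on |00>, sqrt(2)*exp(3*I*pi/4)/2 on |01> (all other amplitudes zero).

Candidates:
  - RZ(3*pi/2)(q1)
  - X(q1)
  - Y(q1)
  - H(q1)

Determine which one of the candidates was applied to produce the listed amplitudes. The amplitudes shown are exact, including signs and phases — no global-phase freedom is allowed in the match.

The applied gate was RZ(3*pi/2)(q1).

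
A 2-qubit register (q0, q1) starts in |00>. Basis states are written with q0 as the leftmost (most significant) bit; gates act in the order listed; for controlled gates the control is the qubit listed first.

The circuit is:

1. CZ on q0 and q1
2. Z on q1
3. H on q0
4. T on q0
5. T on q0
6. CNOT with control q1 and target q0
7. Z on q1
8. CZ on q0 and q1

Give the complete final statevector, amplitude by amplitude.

The resulting statevector has amplitude sqrt(2)/2 on |00>, 0 on |01>, sqrt(2)*I/2 on |10>, 0 on |11>.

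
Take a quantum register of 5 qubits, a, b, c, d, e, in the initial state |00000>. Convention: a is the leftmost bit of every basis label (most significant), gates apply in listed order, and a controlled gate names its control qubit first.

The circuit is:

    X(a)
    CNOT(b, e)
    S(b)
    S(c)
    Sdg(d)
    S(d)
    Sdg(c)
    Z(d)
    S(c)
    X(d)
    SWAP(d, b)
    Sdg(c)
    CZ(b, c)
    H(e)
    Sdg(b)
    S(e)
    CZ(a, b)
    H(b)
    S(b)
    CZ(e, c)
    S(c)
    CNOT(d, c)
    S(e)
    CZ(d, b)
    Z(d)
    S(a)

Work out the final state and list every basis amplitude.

After the circuit, the state carries amplitude -1/2 on |10000>, 1/2 on |10001>, I/2 on |11000>, -I/2 on |11001>, and 0 on every other basis state. Key observation: gates 4-7 undo each other exactly, leaving only the rest of the circuit to track.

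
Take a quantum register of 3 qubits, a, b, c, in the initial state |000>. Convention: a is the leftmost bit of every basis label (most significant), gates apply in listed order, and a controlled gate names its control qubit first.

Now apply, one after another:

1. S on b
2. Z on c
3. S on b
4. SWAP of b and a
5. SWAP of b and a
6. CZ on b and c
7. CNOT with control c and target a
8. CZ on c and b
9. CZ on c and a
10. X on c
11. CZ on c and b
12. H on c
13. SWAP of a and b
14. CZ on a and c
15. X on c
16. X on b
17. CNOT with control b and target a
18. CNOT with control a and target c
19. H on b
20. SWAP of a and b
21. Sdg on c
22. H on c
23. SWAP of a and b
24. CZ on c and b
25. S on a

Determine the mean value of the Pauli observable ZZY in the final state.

The expectation value of ZZY is 1.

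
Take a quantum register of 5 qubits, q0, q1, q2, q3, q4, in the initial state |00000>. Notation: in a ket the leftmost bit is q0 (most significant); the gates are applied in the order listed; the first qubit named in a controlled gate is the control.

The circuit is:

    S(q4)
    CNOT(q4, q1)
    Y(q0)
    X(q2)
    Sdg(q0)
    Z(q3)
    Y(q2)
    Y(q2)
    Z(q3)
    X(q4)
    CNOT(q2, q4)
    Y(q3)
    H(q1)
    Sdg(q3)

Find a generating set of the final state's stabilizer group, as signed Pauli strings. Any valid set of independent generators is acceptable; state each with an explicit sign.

One valid set of independent stabilizer generators is +IXIII, -ZIIII, -IIZII, -IIIZI, +IIIIZ (any independent generating set of the same group is equally correct). Key observation: the block from step 6 through step 9 cancels to the identity and can be dropped.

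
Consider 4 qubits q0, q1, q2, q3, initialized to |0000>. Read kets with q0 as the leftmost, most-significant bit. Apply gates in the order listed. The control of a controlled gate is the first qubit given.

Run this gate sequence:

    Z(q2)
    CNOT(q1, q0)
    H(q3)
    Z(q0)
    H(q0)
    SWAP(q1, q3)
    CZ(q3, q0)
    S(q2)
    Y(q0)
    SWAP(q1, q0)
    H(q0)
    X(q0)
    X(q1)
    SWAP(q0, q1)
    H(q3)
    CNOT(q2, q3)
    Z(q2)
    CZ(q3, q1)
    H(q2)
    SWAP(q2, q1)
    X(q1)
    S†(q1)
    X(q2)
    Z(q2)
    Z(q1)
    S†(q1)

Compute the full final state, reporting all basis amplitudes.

The resulting statevector has amplitude sqrt(2)*I/4 on |0000>, -sqrt(2)*I/4 on |0001>, 0 on |0010>, 0 on |0011>, sqrt(2)*I/4 on |0100>, -sqrt(2)*I/4 on |0101>, 0 on |0110>, 0 on |0111>, -sqrt(2)*I/4 on |1000>, sqrt(2)*I/4 on |1001>, 0 on |1010>, 0 on |1011>, -sqrt(2)*I/4 on |1100>, sqrt(2)*I/4 on |1101>, 0 on |1110>, 0 on |1111>.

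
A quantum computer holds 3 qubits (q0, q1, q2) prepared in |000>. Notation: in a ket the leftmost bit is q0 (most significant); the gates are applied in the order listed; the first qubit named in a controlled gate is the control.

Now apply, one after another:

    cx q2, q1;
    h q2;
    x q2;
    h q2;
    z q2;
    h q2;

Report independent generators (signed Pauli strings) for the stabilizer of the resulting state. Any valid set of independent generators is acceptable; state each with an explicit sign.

The stabilizer group can be generated by +IIX, +ZII, +IZI, among other valid generating sets.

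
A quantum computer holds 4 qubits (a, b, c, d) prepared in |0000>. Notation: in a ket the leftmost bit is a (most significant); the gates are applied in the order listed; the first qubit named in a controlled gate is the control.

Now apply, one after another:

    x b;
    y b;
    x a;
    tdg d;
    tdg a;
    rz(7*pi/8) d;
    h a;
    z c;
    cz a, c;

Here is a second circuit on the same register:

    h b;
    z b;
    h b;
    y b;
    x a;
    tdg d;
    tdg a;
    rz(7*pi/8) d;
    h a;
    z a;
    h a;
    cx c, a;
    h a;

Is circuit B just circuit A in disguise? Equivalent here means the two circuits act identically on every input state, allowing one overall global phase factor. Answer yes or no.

No: there is an input state on which the two circuits produce genuinely different outputs (not merely differing by a phase).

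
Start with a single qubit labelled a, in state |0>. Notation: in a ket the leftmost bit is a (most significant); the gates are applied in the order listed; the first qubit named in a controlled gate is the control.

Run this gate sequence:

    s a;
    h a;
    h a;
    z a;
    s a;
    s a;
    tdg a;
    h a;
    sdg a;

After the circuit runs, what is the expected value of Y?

The observable Y averages to -1.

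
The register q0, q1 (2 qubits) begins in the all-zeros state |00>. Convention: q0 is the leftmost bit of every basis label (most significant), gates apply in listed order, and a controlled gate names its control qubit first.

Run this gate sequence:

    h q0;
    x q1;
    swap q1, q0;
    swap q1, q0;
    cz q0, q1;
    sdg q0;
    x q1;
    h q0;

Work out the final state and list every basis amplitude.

After the circuit, the state carries amplitude 1/2 + I/2 on |00>, 0 on |01>, 1/2 - I/2 on |10>, 0 on |11>.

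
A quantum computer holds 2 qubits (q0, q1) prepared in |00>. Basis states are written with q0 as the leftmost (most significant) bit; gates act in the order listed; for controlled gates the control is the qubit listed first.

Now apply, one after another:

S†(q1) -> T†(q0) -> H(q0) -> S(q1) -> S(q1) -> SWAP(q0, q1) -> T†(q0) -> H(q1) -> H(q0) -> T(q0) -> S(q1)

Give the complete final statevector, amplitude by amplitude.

After the circuit, the state carries amplitude sqrt(2)/2 on |00>, 0 on |01>, sqrt(2)*exp(I*pi/4)/2 on |10>, 0 on |11>.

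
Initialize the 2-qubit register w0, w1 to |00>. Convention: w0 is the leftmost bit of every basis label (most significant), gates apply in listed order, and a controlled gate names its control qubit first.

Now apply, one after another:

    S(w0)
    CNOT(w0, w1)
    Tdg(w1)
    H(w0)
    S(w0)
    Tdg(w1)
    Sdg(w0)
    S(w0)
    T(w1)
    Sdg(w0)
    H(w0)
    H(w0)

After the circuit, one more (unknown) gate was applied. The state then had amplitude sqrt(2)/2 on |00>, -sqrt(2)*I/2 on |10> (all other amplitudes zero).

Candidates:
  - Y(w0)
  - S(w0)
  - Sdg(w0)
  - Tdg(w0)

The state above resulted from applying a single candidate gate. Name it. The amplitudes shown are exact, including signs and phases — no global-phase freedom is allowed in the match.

The unique candidate consistent with the amplitudes is Sdg(w0). Key observation: gates 4-11 undo each other exactly, leaving only the rest of the circuit to track.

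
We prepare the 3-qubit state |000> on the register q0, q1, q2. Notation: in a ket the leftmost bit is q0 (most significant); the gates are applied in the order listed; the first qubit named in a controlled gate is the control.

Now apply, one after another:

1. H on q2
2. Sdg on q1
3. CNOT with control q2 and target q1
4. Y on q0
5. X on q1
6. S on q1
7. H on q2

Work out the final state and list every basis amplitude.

After the circuit, the state carries amplitude 0 on |000>, 0 on |001>, 0 on |010>, 0 on |011>, I/2 on |100>, -I/2 on |101>, -1/2 on |110>, -1/2 on |111>.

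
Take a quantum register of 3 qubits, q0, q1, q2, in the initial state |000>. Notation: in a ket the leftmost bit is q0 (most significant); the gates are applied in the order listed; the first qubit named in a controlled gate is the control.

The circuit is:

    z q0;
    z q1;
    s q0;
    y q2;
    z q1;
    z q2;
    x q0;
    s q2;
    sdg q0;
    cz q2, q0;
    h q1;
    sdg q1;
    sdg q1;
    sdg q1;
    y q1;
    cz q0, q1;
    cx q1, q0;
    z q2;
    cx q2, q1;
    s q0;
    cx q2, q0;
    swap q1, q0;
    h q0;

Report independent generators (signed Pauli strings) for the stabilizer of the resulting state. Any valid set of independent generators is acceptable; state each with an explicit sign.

One valid set of independent stabilizer generators is -XZI, -ZXI, -IIZ (any independent generating set of the same group is equally correct).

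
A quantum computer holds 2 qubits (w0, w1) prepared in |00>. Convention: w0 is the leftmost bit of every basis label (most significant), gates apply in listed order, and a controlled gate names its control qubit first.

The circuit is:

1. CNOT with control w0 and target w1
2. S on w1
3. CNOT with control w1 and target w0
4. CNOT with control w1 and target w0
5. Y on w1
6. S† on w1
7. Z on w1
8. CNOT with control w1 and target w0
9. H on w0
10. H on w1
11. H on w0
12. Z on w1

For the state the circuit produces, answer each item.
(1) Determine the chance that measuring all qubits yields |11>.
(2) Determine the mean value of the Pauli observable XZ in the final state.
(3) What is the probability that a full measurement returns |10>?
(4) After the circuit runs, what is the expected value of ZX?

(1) The probability of measuring |11> is 1/2.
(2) The expectation value of XZ is 0.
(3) A full measurement returns |10> with probability 1/2.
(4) In the final state, ZX has expectation -1.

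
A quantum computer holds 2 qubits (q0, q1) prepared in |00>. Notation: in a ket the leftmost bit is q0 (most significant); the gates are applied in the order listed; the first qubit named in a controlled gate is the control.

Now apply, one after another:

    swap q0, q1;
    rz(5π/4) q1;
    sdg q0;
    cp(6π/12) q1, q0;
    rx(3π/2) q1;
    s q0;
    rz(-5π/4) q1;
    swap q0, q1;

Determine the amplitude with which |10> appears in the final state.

The amplitude on |10> is sqrt(2)*exp(I*pi/4)/2.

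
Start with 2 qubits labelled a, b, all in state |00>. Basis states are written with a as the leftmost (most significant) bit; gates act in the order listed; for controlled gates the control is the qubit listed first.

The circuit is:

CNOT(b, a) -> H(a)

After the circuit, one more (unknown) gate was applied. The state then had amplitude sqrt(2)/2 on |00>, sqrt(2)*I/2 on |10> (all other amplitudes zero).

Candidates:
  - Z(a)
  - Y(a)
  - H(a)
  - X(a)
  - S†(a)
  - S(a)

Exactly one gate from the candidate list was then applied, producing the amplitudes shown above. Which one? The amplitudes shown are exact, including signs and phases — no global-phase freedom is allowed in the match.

It was S(a) that produced the state shown.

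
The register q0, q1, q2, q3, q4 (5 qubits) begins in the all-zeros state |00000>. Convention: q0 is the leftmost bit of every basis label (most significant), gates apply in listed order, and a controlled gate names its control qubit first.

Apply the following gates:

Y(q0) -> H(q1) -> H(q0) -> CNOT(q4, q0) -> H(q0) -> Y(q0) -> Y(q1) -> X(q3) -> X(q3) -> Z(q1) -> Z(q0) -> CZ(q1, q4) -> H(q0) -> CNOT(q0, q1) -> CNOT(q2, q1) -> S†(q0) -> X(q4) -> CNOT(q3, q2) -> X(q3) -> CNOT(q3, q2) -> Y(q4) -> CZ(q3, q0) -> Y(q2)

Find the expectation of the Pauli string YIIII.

In the final state, YIIII has expectation 1. Key observation: steps 8-9 multiply out to the identity, so the circuit reduces to the remaining gates.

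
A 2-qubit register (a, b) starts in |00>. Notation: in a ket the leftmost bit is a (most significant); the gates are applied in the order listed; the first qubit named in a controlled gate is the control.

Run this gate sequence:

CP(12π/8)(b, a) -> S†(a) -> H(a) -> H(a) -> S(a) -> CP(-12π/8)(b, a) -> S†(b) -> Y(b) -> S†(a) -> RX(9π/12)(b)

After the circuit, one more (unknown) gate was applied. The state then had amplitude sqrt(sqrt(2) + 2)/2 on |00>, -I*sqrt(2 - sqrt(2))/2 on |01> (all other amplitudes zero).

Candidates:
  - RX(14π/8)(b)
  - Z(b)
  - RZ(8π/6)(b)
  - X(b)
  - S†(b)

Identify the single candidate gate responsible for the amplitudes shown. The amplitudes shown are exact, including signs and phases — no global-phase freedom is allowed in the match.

The unique candidate consistent with the amplitudes is Z(b).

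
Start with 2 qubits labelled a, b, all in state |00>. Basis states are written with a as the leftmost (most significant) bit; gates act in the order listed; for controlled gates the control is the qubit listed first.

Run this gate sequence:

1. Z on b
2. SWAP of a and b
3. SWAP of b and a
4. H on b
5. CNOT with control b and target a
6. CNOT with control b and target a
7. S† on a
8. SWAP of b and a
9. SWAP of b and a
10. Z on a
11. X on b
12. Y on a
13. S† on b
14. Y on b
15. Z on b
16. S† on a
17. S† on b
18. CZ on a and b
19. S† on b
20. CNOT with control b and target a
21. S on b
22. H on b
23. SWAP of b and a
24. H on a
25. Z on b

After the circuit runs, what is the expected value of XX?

The observable XX averages to 1.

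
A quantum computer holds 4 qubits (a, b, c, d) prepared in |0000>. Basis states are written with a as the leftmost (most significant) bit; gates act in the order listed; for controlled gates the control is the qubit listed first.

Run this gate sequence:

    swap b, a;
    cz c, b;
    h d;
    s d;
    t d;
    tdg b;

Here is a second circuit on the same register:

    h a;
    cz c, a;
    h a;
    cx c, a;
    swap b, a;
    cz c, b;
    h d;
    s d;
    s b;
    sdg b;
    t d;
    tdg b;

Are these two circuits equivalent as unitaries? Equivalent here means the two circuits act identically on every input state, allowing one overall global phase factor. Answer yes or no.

Yes, they are equivalent — the unitaries differ by at most a global phase.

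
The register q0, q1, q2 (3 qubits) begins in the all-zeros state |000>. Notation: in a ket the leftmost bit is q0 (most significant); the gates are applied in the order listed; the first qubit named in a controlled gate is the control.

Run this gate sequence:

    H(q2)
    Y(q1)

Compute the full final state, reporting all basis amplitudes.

The resulting statevector has amplitude sqrt(2)*I/2 on |010>, sqrt(2)*I/2 on |011>, and 0 on every other basis state.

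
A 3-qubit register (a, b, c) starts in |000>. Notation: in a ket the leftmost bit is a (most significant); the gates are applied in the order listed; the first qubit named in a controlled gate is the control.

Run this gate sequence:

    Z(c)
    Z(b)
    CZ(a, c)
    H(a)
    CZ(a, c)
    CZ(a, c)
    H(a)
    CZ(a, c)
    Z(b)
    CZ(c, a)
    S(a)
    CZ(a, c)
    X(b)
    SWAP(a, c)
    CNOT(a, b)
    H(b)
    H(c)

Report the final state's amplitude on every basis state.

The final amplitudes are 1/2 on |000>, 1/2 on |001>, -1/2 on |010>, -1/2 on |011>, 0 on |100>, 0 on |101>, 0 on |110>, 0 on |111>. Key observation: steps 2-9 multiply out to the identity, so the circuit reduces to the remaining gates.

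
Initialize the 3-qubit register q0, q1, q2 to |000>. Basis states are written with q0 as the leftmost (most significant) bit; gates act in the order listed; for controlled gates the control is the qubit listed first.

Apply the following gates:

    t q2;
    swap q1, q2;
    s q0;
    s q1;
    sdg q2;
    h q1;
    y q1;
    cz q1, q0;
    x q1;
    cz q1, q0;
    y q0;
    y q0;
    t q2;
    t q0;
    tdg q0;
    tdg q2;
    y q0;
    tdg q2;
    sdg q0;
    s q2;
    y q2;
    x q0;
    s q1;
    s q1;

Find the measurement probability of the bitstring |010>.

Outcome |010> occurs with probability 0. Key observation: gates 12-17 undo each other exactly, leaving only the rest of the circuit to track.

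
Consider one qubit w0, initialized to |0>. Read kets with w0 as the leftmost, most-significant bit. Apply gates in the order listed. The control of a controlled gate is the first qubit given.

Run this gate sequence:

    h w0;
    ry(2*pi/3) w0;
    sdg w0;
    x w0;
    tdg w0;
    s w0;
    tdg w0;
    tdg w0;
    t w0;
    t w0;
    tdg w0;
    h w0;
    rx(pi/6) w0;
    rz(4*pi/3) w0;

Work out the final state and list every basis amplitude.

After the circuit, the state carries amplitude sqrt(2)*(1 + 2*I)*exp(I*pi/3)/4 on |0>, sqrt(6)*exp(I*pi/6)/4 on |1>. Key observation: gates 7-10 undo each other exactly, leaving only the rest of the circuit to track.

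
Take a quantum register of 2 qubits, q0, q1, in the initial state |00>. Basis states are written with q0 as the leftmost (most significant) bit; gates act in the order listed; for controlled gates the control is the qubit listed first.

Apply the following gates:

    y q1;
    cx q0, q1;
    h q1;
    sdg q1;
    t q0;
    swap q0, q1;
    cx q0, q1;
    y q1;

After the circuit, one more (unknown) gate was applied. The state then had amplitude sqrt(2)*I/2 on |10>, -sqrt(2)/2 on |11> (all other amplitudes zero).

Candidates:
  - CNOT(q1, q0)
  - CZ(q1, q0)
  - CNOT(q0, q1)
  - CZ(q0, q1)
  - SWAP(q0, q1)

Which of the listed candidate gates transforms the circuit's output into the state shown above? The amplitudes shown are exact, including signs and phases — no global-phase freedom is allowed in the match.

It was CNOT(q1, q0) that produced the state shown.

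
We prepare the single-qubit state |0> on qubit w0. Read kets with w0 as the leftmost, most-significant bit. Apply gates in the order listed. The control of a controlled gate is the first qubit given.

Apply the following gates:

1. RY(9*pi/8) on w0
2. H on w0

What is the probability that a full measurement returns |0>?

The probability of measuring |0> is 1/2 - sqrt(2 - sqrt(2))/4.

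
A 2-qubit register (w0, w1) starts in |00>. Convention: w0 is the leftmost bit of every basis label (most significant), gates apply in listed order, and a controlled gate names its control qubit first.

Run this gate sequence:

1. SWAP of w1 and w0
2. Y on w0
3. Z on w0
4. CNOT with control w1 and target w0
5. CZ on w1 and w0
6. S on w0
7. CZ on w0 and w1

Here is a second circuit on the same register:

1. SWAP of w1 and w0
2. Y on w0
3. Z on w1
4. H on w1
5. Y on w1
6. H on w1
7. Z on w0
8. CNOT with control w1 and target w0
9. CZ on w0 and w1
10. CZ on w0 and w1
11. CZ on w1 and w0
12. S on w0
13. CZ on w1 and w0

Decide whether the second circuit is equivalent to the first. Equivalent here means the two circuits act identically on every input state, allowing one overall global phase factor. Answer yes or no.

No: there is an input state on which the two circuits produce genuinely different outputs (not merely differing by a phase).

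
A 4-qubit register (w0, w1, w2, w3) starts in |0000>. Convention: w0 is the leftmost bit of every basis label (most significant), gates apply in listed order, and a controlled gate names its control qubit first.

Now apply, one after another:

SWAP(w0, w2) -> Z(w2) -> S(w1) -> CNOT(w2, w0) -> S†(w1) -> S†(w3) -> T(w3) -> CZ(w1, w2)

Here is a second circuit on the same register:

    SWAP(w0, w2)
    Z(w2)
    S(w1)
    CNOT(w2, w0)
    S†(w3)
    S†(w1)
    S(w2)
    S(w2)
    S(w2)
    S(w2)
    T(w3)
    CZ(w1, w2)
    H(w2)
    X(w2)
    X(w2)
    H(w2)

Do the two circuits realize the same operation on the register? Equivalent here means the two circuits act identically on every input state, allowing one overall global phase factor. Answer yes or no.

Yes, they are equivalent — the unitaries differ by at most a global phase.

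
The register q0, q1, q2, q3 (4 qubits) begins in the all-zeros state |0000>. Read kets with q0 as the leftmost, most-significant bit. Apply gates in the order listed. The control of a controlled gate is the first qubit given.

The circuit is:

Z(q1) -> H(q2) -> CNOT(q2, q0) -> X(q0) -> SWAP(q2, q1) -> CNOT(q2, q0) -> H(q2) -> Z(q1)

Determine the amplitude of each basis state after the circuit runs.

After the circuit, the state carries amplitude -1/2 on |0100>, -1/2 on |0110>, 1/2 on |1000>, 1/2 on |1010>, and 0 on every other basis state.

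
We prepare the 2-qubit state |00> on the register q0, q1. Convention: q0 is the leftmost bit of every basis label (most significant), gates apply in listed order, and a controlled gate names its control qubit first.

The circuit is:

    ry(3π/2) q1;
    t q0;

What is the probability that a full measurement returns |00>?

The probability of measuring |00> is 1/2.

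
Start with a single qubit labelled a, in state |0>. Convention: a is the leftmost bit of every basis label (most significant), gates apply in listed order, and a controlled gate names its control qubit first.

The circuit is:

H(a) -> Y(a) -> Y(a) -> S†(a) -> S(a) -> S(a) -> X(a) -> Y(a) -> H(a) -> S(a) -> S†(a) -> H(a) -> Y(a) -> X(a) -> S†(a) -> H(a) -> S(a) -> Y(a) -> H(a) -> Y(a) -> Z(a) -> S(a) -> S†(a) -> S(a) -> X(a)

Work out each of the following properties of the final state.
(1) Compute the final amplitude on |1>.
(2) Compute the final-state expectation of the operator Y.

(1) The amplitude on |1> is -sqrt(2)/2.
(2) The expectation value of Y is 1.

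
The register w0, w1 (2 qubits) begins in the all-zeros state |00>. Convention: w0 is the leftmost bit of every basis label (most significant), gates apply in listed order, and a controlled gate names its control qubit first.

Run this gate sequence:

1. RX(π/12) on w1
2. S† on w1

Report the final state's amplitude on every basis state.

After the circuit, the state carries amplitude sqrt(2 - sqrt(2))/4 + sqrt(3*sqrt(2) + 6)/4 on |00>, -sqrt(sqrt(2) + 2)/4 + sqrt(6 - 3*sqrt(2))/4 on |01>, 0 on |10>, 0 on |11>.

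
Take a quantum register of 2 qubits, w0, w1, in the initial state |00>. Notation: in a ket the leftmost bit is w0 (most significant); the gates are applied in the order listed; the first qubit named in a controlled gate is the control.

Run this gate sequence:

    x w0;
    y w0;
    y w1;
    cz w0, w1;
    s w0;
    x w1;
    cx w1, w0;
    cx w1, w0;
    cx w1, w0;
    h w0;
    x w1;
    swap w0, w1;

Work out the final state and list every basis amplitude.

After the circuit, the state carries amplitude 0 on |00>, 0 on |01>, sqrt(2)/2 on |10>, sqrt(2)/2 on |11>. Key observation: the block from step 8 through step 9 cancels to the identity and can be dropped.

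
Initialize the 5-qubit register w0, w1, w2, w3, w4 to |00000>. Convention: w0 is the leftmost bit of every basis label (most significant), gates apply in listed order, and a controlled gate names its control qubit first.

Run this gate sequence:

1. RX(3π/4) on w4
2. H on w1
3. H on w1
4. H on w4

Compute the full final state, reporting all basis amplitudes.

The final amplitudes are sqrt(2)*sqrt(2 - sqrt(2))/4 - sqrt(2)*I*sqrt(sqrt(2) + 2)/4 on |00000>, sqrt(2)*sqrt(2 - sqrt(2))/4 + sqrt(2)*I*sqrt(sqrt(2) + 2)/4 on |00001>, and 0 on every other basis state.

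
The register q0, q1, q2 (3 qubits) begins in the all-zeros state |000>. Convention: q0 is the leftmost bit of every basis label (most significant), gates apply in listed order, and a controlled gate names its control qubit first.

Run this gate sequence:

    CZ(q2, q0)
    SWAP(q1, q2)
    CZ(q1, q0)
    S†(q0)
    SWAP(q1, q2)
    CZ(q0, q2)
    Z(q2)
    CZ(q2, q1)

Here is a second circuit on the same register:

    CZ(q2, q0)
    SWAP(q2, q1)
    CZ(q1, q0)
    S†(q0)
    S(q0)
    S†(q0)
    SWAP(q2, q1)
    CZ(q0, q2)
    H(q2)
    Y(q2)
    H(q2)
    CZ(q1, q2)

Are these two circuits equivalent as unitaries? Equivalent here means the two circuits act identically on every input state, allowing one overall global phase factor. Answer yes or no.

No, they are not equivalent — no single phase factor reconciles the two unitaries.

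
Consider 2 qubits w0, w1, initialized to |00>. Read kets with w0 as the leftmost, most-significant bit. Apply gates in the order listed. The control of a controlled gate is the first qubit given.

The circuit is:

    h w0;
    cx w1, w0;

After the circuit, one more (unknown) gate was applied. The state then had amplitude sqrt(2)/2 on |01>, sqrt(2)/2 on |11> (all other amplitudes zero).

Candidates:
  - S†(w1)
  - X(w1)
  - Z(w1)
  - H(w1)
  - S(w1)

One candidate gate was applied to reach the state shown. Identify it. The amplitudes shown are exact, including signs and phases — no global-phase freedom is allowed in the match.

The applied gate was X(w1).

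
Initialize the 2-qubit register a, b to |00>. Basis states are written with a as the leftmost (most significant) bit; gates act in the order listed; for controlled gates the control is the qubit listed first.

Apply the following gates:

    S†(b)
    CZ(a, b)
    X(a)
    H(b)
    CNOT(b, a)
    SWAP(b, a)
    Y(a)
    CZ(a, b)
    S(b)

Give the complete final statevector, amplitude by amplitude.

The final amplitudes are -sqrt(2)*I/2 on |00>, 0 on |01>, 0 on |10>, sqrt(2)/2 on |11>.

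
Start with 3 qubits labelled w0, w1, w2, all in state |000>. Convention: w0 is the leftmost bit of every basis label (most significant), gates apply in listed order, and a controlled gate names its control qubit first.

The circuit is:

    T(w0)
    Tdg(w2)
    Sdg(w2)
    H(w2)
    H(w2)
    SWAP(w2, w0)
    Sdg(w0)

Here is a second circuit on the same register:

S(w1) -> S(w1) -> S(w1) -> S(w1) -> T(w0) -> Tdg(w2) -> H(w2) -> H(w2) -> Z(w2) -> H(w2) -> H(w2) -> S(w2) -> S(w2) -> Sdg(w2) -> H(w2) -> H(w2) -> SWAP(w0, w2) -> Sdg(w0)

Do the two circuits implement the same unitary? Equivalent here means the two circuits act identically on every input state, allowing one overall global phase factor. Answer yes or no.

Yes, they are equivalent — the unitaries differ by at most a global phase.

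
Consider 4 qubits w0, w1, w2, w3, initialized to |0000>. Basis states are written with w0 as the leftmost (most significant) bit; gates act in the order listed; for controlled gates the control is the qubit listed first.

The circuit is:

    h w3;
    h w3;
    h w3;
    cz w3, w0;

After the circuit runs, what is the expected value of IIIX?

In the final state, IIIX has expectation 1. Key observation: gates 1-2 undo each other exactly, leaving only the rest of the circuit to track.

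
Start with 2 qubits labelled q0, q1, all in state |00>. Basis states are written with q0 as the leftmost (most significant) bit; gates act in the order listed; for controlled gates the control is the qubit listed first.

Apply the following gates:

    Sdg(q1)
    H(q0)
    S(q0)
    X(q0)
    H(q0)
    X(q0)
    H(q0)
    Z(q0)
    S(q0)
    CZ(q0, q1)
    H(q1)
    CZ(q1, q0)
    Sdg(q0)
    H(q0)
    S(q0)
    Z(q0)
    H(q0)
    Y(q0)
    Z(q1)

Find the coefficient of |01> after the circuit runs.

The amplitude on |01> is -1/2 - I/2. Key observation: gates 5-8 undo each other exactly, leaving only the rest of the circuit to track.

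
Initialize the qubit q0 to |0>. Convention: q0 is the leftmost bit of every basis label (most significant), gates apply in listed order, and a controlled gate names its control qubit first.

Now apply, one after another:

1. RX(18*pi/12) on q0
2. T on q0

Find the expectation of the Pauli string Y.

In the final state, Y has expectation sqrt(2)/2.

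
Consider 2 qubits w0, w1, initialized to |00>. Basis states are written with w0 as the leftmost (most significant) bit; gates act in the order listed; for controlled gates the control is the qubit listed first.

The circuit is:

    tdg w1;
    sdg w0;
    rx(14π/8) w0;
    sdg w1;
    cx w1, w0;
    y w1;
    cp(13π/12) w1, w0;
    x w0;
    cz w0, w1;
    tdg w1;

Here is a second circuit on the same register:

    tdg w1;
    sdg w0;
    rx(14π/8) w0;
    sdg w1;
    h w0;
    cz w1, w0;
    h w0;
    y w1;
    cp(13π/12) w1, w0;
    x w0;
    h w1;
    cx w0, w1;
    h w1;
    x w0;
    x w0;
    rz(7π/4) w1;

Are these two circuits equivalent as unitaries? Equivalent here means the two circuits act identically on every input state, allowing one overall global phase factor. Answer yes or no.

Yes, they are equivalent — the unitaries differ by at most a global phase.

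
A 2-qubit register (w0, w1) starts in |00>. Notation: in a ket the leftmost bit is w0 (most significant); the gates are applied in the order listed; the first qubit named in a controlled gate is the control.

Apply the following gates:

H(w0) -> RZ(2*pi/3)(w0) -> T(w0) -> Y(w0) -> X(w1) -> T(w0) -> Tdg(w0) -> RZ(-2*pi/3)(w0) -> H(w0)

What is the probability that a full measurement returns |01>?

A full measurement returns |01> with probability -sqrt(6)/8 + sqrt(2)/8 + 1/2.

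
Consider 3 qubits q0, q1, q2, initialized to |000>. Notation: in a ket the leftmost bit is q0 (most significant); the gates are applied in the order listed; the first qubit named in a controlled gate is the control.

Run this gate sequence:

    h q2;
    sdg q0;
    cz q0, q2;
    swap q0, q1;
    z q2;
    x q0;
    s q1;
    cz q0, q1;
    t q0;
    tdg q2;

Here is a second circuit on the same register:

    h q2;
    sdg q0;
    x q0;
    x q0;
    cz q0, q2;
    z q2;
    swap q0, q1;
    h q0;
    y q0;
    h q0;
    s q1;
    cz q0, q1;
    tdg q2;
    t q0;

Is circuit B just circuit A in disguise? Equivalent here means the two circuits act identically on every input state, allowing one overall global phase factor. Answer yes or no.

No: there is an input state on which the two circuits produce genuinely different outputs (not merely differing by a phase).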